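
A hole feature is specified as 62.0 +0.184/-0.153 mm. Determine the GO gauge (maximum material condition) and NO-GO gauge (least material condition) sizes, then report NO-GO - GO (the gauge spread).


GO = nominal - lower_tol (smallest hole = maximum material condition)
GO = 62.0 - 0.153 = 61.847
NO-GO = nominal + upper_tol (largest hole = least material condition)
NO-GO = 62.0 + 0.184 = 62.184
spread = NO-GO - GO = 62.184 - 61.847 = 0.3370

0.3370


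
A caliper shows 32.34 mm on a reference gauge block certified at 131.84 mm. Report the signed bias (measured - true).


Systematic error = measured - true
= 32.34 - 131.84
= -99.5000

-99.5000


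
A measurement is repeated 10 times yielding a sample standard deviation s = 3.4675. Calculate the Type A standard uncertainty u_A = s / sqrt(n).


u_A = s / sqrt(n)
u_A = 3.4675 / sqrt(10)
u_A = 3.4675 / 3.1622777
u_A = 1.0965

1.0965


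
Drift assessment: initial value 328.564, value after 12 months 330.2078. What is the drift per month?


rate = (v2 - v1) / months
= (330.2078 - 328.564) / 12
= 1.6438 / 12
= 0.1370

0.1370


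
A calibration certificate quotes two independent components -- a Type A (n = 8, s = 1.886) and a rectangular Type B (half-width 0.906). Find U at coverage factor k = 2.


u_A = s / sqrt(n) = 1.886 / sqrt(8) = 0.66680169
u_B = half_width / sqrt(3) = 0.906 / sqrt(3) = 0.52307934
uc = sqrt(u_A^2 + u_B^2) = sqrt(0.66680169^2 + 0.52307934^2) = 0.84748834
U = k * uc = 2 * 0.84748834
U = 1.6950

1.6950


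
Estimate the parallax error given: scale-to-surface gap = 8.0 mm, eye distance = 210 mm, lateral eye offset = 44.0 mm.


error = h * offset / d
= 8.0 * 44.0 / 210
= 1.6762

1.6762


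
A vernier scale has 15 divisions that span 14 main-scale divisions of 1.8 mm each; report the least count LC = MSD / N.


LC = MSD / n_div
= 1.8 / 15
= 0.1200

0.1200


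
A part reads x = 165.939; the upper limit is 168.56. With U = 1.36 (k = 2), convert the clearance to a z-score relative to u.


u = U / k = 1.36 / 2 = 0.68
margin = |USL - x| = |168.56 - 165.939| = 2.621
z = margin / u = 2.621 / 0.68
z = 3.8544

3.8544


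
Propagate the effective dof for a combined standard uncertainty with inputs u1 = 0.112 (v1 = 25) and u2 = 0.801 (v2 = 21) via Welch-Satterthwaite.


uc = sqrt(u1^2 + u2^2) = sqrt(0.112^2 + 0.801^2) = 0.80879231
v_eff = uc^4 / (u1^4/v1 + u2^4/v2)
= 0.80879231^4 / (0.112^4/25 + 0.801^4/21)
= 0.42790568 / 0.019608763
v_eff = 21.8222

21.8222


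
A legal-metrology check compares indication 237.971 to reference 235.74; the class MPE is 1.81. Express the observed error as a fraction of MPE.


e = indication - reference = 237.971 - 235.74 = 2.2310
|e| = 2.2310
ratio = |e| / MPE = 2.2310 / 1.81
ratio = 1.2326

1.2326


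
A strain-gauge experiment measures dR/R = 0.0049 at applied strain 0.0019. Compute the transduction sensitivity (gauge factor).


GF = (dR/R) / epsilon
= 0.0049 / 0.0019
= 2.5789

2.5789


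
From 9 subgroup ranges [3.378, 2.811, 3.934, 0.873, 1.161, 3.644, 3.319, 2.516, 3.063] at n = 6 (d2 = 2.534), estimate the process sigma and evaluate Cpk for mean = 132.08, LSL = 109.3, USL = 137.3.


R_bar = (3.378 + 2.811 + 3.934 + 0.873 + 1.161 + 3.644 + 3.319 + 2.516 + 3.063) / 9 = 2.7443333
sigma = R_bar / d2 = 2.7443333 / 2.534 = 1.0830045
Cp = (USL - LSL)/(6*sigma) = (137.3 - 109.3)/(6*1.0830045) = 4.3090
Cpu = (137.3 - 132.08)/(3*1.0830045) = 1.6066
Cpl = (132.08 - 109.3)/(3*1.0830045) = 7.0114
Cpk = min(Cpu, Cpl) = 1.6066

1.6066


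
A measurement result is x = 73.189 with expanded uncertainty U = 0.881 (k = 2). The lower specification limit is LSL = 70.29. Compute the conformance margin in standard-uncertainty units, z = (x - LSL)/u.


u = U / k = 0.881 / 2 = 0.4405
margin = |LSL - x| = |70.29 - 73.189| = 2.899
z = margin / u = 2.899 / 0.4405
z = 6.5812

6.5812


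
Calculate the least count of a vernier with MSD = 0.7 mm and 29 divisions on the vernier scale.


LC = MSD / n_div
= 0.7 / 29
= 0.0241

0.0241


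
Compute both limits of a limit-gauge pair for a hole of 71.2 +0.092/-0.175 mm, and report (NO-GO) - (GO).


GO = nominal - lower_tol (smallest hole = maximum material condition)
GO = 71.2 - 0.175 = 71.025
NO-GO = nominal + upper_tol (largest hole = least material condition)
NO-GO = 71.2 + 0.092 = 71.292
spread = NO-GO - GO = 71.292 - 71.025 = 0.2670

0.2670


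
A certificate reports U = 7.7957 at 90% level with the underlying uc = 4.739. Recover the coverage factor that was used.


k = U / uc
k = 7.7957 / 4.739
k = 1.645

1.645


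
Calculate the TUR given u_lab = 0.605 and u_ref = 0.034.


TUR = u_lab / u_ref
= 0.605 / 0.034
= 17.7941

17.7941


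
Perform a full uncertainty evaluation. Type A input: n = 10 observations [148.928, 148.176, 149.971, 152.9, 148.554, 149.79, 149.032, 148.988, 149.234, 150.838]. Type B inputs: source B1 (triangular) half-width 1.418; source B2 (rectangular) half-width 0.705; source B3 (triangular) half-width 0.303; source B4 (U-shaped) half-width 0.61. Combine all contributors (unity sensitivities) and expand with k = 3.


mean = (148.928 + 148.176 + 149.971 + 152.9 + 148.554 + 149.79 + 149.032 + 148.988 + 149.234 + 150.838) / 10 = 149.6411
s = sqrt(sum((x - mean)^2)/(n-1)) = 1.3737254
u_A = s / sqrt(n) = 1.3737254 / sqrt(10) = 0.43441011
u_B1 = 1.418 / sqrt(6) = 0.57889608
u_B2 = 0.705 / sqrt(3) = 0.40703194
u_B3 = 0.303 / sqrt(6) = 0.12369923
u_B4 = 0.61 / sqrt(2) = 0.43133514
uc = sqrt(0.43441011^2 + 0.57889608^2 + 0.40703194^2 + 0.12369923^2 + 0.43133514^2) = 0.94385344
U = k * uc = 3 * 0.94385344
U = 2.8316

2.8316


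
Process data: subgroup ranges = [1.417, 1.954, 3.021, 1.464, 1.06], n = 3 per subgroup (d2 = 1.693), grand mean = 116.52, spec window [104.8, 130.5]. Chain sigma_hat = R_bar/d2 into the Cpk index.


R_bar = (1.417 + 1.954 + 3.021 + 1.464 + 1.06) / 5 = 1.7832
sigma = R_bar / d2 = 1.7832 / 1.693 = 1.0532782
Cp = (USL - LSL)/(6*sigma) = (130.5 - 104.8)/(6*1.0532782) = 4.0667
Cpu = (130.5 - 116.52)/(3*1.0532782) = 4.4243
Cpl = (116.52 - 104.8)/(3*1.0532782) = 3.7091
Cpk = min(Cpu, Cpl) = 3.7091

3.7091


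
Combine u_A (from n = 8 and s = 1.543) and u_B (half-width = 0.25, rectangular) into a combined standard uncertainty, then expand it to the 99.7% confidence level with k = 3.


u_A = s / sqrt(n) = 1.543 / sqrt(8) = 0.54553288
u_B = half_width / sqrt(3) = 0.25 / sqrt(3) = 0.14433757
uc = sqrt(u_A^2 + u_B^2) = sqrt(0.54553288^2 + 0.14433757^2) = 0.5643044
U = k * uc = 3 * 0.5643044
U = 1.6929

1.6929


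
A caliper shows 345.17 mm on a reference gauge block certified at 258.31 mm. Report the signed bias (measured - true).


Systematic error = measured - true
= 345.17 - 258.31
= 86.8600

86.8600


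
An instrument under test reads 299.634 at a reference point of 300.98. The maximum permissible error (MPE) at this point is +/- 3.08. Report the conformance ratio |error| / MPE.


e = indication - reference = 299.634 - 300.98 = -1.3460
|e| = 1.3460
ratio = |e| / MPE = 1.3460 / 3.08
ratio = 0.4370

0.4370


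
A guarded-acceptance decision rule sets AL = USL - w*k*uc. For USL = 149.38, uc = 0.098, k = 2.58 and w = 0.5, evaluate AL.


U = k * uc = 2.58 * 0.098 = 0.25284
guard band g = w * U = 0.5 * 0.25284 = 0.12642
AL = USL - g = 149.38 - 0.12642
AL = 149.2536

149.2536


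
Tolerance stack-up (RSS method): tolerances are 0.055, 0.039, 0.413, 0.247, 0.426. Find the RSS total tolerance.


RSS = sqrt(0.055^2 + 0.039^2 + 0.413^2 + 0.247^2 + 0.426^2)
= sqrt(0.4176)
= 0.6462

0.6462


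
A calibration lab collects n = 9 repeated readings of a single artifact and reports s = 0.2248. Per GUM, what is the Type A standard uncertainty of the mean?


u_A = s / sqrt(n)
u_A = 0.2248 / sqrt(9)
u_A = 0.2248 / 3
u_A = 0.0749

0.0749


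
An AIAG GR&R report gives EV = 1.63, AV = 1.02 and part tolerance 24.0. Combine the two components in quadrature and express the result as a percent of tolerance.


GRR = sqrt(EV^2 + AV^2) = sqrt(1.63^2 + 1.02^2) = 1.9228364
%GRR = GRR / tol * 100 = 1.9228364 / 24.0 * 100
%GRR = 8.0118

8.0118


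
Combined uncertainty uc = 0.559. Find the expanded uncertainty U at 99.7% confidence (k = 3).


U = k * uc
U = 3 * 0.559
U = 1.6770

1.6770


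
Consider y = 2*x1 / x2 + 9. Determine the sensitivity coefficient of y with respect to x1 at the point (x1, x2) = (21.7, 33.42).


y = 2*x1 / x2 + 9
dy/dx1 = 2/x2
Evaluate at x2 = 33.42: c1 = 2 / 33.42
c1 = 0.0598

0.0598


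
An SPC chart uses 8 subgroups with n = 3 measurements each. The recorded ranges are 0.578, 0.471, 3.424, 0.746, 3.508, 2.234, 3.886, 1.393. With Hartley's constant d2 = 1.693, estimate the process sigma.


R_bar = (0.578 + 0.471 + 3.424 + 0.746 + 3.508 + 2.234 + 3.886 + 1.393) / 8
R_bar = 16.24 / 8 = 2.03
sigma_hat = R_bar / d2 = 2.03 / 1.693 = 1.1991

1.1991


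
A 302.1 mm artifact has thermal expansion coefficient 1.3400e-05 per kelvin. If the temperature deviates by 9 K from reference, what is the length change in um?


dL = L * alpha * dT
= 302.1 * 1.3400e-05 * 9
= 0.0364333 mm
dL_um = 0.0364333 * 1000 = 36.4333 um

36.4333


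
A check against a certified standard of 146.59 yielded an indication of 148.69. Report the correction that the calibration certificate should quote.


Correction = standard - reading
= 146.59 - 148.69
= -2.1000

-2.1000


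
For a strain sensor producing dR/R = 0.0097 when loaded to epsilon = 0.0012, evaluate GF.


GF = (dR/R) / epsilon
= 0.0097 / 0.0012
= 8.0833

8.0833


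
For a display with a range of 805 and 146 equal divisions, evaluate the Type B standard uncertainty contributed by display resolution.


resolution = range / divisions
resolution = 805 / 146 = 5.5136986
u_res = resolution / (2*sqrt(3))
u_res = 5.5136986 / 3.4641016
u_res = 1.5917

1.5917


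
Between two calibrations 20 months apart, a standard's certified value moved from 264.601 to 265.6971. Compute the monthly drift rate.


rate = (v2 - v1) / months
= (265.6971 - 264.601) / 20
= 1.0961 / 20
= 0.0548

0.0548


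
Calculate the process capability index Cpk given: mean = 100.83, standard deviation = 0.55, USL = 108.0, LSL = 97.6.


Cpu = (USL - mean) / (3*sigma) = (108.0 - 100.83) / (3*0.55) = 4.3455
Cpl = (mean - LSL) / (3*sigma) = (100.83 - 97.6) / (3*0.55) = 1.9576
Cpk = min(Cpu, Cpl) = 1.9576

1.9576


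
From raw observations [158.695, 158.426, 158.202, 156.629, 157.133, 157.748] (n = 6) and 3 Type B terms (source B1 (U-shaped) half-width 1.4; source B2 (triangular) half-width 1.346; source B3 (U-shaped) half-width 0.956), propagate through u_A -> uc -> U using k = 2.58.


mean = (158.695 + 158.426 + 158.202 + 156.629 + 157.133 + 157.748) / 6 = 157.8055
s = sqrt(sum((x - mean)^2)/(n-1)) = 0.79663762
u_A = s / sqrt(n) = 0.79663762 / sqrt(6) = 0.32522595
u_B1 = 1.4 / sqrt(2) = 0.98994949
u_B2 = 1.346 / sqrt(6) = 0.5495022
u_B3 = 0.956 / sqrt(2) = 0.67599408
uc = sqrt(0.32522595^2 + 0.98994949^2 + 0.5495022^2 + 0.67599408^2) = 1.3581946
U = k * uc = 2.58 * 1.3581946
U = 3.5041

3.5041


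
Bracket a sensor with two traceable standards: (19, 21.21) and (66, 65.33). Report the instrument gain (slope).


slope = (y2 - y1) / (x2 - x1)
= (65.33 - 21.21) / (66 - 19)
= 44.1200 / 47
= 0.9387

0.9387


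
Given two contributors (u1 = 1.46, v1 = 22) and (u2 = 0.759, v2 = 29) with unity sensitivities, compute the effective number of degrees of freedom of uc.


uc = sqrt(u1^2 + u2^2) = sqrt(1.46^2 + 0.759^2) = 1.6455033
v_eff = uc^4 / (u1^4/v1 + u2^4/v2)
= 1.6455033^4 / (1.46^4/22 + 0.759^4/29)
= 7.331537 / 0.21797643
v_eff = 33.6345

33.6345


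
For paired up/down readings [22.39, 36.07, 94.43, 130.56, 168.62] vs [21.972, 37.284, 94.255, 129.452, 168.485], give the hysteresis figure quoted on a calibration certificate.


|22.39 - 21.972| = 0.4180
|36.07 - 37.284| = 1.2140
|94.43 - 94.255| = 0.1750
|130.56 - 129.452| = 1.1080
|168.62 - 168.485| = 0.1350
hysteresis = max(diffs) = 1.2140

1.2140


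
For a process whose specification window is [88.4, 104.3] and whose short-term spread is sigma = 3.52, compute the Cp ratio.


Cp = (USL - LSL) / (6 * sigma)
= (104.3 - 88.4) / (6 * 3.52)
= 15.9000 / 21.1200
= 0.7528

0.7528


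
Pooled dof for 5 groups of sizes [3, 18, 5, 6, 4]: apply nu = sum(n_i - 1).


nu = sum_i (n_i - 1)
nu = ((3 - 1) + (18 - 1) + (5 - 1) + (6 - 1) + (4 - 1))
nu = 2 + 17 + 4 + 5 + 3
nu = 31

31


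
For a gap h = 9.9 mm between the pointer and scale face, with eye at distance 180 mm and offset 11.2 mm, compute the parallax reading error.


error = h * offset / d
= 9.9 * 11.2 / 180
= 0.6160

0.6160


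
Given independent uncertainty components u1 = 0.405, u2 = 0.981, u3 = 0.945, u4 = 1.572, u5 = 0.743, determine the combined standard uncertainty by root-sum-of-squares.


uc = sqrt(0.405^2 + 0.981^2 + 0.945^2 + 1.572^2 + 0.743^2)
uc = sqrt(5.042644)
uc = 2.2456

2.2456


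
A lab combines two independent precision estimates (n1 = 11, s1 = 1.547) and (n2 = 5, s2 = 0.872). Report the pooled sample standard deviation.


s_p = sqrt(((n1-1)*s1^2 + (n2-1)*s2^2) / (n1+n2-2))
numerator = (11-1)*1.547^2 + (5-1)*0.872^2 = 23.93209 + 3.041536 = 26.973626
denominator = 11 + 5 - 2 = 14
s_p^2 = 26.973626 / 14 = 1.9266876
s_p = sqrt(1.9266876) = 1.3881

1.3881


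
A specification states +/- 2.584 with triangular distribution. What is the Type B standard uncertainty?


u_B = half_width / sqrt(6)
u_B = 2.584 / 2.4494897
u_B = 1.0549

1.0549


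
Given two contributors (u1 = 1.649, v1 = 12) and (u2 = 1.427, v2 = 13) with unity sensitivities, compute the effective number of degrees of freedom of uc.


uc = sqrt(u1^2 + u2^2) = sqrt(1.649^2 + 1.427^2) = 2.1807178
v_eff = uc^4 / (u1^4/v1 + u2^4/v2)
= 2.1807178^4 / (1.649^4/12 + 1.427^4/13)
= 22.615067 / 0.93514316
v_eff = 24.1835

24.1835


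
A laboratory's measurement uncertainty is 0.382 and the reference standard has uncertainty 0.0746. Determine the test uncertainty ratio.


TUR = u_lab / u_ref
= 0.382 / 0.0746
= 5.1206

5.1206


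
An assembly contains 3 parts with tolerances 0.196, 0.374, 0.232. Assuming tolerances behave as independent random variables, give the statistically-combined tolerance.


RSS = sqrt(0.196^2 + 0.374^2 + 0.232^2)
= sqrt(0.232116)
= 0.4818

0.4818


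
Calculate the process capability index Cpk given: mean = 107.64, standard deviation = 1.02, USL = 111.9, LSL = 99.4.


Cpu = (USL - mean) / (3*sigma) = (111.9 - 107.64) / (3*1.02) = 1.3922
Cpl = (mean - LSL) / (3*sigma) = (107.64 - 99.4) / (3*1.02) = 2.6928
Cpk = min(Cpu, Cpl) = 1.3922

1.3922


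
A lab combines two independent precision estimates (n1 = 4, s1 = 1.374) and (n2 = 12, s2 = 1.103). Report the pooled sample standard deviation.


s_p = sqrt(((n1-1)*s1^2 + (n2-1)*s2^2) / (n1+n2-2))
numerator = (4-1)*1.374^2 + (12-1)*1.103^2 = 5.663628 + 13.382699 = 19.046327
denominator = 4 + 12 - 2 = 14
s_p^2 = 19.046327 / 14 = 1.3604519
s_p = sqrt(1.3604519) = 1.1664

1.1664


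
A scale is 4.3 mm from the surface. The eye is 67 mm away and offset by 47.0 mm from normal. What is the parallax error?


error = h * offset / d
= 4.3 * 47.0 / 67
= 3.0164

3.0164


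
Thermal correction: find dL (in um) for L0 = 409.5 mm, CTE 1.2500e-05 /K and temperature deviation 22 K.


dL = L * alpha * dT
= 409.5 * 1.2500e-05 * 22
= 0.1126125 mm
dL_um = 0.1126125 * 1000 = 112.6125 um

112.6125


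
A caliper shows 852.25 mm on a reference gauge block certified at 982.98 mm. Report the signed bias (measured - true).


Systematic error = measured - true
= 852.25 - 982.98
= -130.7300

-130.7300


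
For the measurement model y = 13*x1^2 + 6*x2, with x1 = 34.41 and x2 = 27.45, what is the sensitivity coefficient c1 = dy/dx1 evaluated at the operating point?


y = 13*x1^2 + 6*x2
dy/dx1 = 2*13*x1
Evaluate at x1 = 34.41: c1 = 26 * 34.41
c1 = 894.6600

894.6600


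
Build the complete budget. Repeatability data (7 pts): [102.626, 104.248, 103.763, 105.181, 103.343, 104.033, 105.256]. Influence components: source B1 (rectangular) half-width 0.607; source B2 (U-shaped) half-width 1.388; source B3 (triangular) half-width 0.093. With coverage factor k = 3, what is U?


mean = (102.626 + 104.248 + 103.763 + 105.181 + 103.343 + 104.033 + 105.256) / 7 = 104.0642857
s = sqrt(sum((x - mean)^2)/(n-1)) = 0.94707052
u_A = s / sqrt(n) = 0.94707052 / sqrt(7) = 0.35795901
u_B1 = 0.607 / sqrt(3) = 0.35045161
u_B2 = 1.388 / sqrt(2) = 0.98146421
u_B3 = 0.093 / sqrt(6) = 0.037967091
uc = sqrt(0.35795901^2 + 0.35045161^2 + 0.98146421^2 + 0.037967091^2) = 1.1025718
U = k * uc = 3 * 1.1025718
U = 3.3077

3.3077


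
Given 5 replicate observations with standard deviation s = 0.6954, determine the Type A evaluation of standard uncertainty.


u_A = s / sqrt(n)
u_A = 0.6954 / sqrt(5)
u_A = 0.6954 / 2.236068
u_A = 0.3110

0.3110


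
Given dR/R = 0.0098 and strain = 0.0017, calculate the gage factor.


GF = (dR/R) / epsilon
= 0.0098 / 0.0017
= 5.7647

5.7647


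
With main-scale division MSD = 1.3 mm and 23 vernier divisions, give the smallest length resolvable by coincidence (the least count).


LC = MSD / n_div
= 1.3 / 23
= 0.0565

0.0565


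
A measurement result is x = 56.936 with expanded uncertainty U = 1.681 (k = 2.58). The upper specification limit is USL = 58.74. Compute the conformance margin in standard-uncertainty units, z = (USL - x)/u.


u = U / k = 1.681 / 2.58 = 0.65155039
margin = |USL - x| = |58.74 - 56.936| = 1.804
z = margin / u = 1.804 / 0.65155039
z = 2.7688

2.7688


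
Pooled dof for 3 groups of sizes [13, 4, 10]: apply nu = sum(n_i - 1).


nu = sum_i (n_i - 1)
nu = ((13 - 1) + (4 - 1) + (10 - 1))
nu = 12 + 3 + 9
nu = 24

24


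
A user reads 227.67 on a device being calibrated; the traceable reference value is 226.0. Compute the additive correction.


Correction = standard - reading
= 226.0 - 227.67
= -1.6700

-1.6700


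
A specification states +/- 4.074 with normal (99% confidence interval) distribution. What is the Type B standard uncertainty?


u_B = half_width / 2.576
u_B = 4.074 / 2.576
u_B = 1.5815

1.5815


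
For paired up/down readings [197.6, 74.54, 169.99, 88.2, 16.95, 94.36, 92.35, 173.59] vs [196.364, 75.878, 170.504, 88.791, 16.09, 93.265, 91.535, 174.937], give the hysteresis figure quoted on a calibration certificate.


|197.6 - 196.364| = 1.2360
|74.54 - 75.878| = 1.3380
|169.99 - 170.504| = 0.5140
|88.2 - 88.791| = 0.5910
|16.95 - 16.09| = 0.8600
|94.36 - 93.265| = 1.0950
|92.35 - 91.535| = 0.8150
|173.59 - 174.937| = 1.3470
hysteresis = max(diffs) = 1.3470

1.3470


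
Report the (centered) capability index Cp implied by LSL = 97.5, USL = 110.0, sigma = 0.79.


Cp = (USL - LSL) / (6 * sigma)
= (110.0 - 97.5) / (6 * 0.79)
= 12.5000 / 4.7400
= 2.6371

2.6371


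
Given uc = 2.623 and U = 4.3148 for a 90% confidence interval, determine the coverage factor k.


k = U / uc
k = 4.3148 / 2.623
k = 1.645

1.645


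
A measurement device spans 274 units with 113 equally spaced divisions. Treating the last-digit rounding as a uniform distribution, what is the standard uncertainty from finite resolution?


resolution = range / divisions
resolution = 274 / 113 = 2.4247788
u_res = resolution / (2*sqrt(3))
u_res = 2.4247788 / 3.4641016
u_res = 0.7000

0.7000


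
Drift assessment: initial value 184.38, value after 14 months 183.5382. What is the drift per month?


rate = (v2 - v1) / months
= (183.5382 - 184.38) / 14
= -0.8418 / 14
= -0.0601

-0.0601


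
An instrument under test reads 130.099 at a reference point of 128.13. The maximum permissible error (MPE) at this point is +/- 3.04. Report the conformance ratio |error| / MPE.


e = indication - reference = 130.099 - 128.13 = 1.9690
|e| = 1.9690
ratio = |e| / MPE = 1.9690 / 3.04
ratio = 0.6477

0.6477


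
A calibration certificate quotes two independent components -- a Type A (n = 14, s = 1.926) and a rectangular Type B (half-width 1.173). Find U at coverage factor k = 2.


u_A = s / sqrt(n) = 1.926 / sqrt(14) = 0.51474515
u_B = half_width / sqrt(3) = 1.173 / sqrt(3) = 0.67723187
uc = sqrt(u_A^2 + u_B^2) = sqrt(0.51474515^2 + 0.67723187^2) = 0.85065009
U = k * uc = 2 * 0.85065009
U = 1.7013

1.7013


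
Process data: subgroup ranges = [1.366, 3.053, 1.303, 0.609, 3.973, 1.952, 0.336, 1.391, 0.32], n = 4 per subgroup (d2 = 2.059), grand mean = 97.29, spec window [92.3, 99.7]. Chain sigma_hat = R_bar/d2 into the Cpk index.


R_bar = (1.366 + 3.053 + 1.303 + 0.609 + 3.973 + 1.952 + 0.336 + 1.391 + 0.32) / 9 = 1.5892222
sigma = R_bar / d2 = 1.5892222 / 2.059 = 0.77184177
Cp = (USL - LSL)/(6*sigma) = (99.7 - 92.3)/(6*0.77184177) = 1.5979
Cpu = (99.7 - 97.29)/(3*0.77184177) = 1.0408
Cpl = (97.29 - 92.3)/(3*0.77184177) = 2.1550
Cpk = min(Cpu, Cpl) = 1.0408

1.0408


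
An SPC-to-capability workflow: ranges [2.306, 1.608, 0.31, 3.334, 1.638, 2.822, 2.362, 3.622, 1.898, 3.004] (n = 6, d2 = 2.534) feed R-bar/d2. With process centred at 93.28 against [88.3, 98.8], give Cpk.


R_bar = (2.306 + 1.608 + 0.31 + 3.334 + 1.638 + 2.822 + 2.362 + 3.622 + 1.898 + 3.004) / 10 = 2.2904
sigma = R_bar / d2 = 2.2904 / 2.534 = 0.9038674
Cp = (USL - LSL)/(6*sigma) = (98.8 - 88.3)/(6*0.9038674) = 1.9361
Cpu = (98.8 - 93.28)/(3*0.9038674) = 2.0357
Cpl = (93.28 - 88.3)/(3*0.9038674) = 1.8366
Cpk = min(Cpu, Cpl) = 1.8366

1.8366


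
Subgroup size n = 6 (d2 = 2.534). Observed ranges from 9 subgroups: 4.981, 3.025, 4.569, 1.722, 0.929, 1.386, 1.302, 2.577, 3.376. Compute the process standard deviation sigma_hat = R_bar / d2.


R_bar = (4.981 + 3.025 + 4.569 + 1.722 + 0.929 + 1.386 + 1.302 + 2.577 + 3.376) / 9
R_bar = 23.867 / 9 = 2.6518889
sigma_hat = R_bar / d2 = 2.6518889 / 2.534 = 1.0465

1.0465


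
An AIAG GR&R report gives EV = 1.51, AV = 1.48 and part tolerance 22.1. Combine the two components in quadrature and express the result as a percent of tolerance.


GRR = sqrt(EV^2 + AV^2) = sqrt(1.51^2 + 1.48^2) = 2.1143557
%GRR = GRR / tol * 100 = 2.1143557 / 22.1 * 100
%GRR = 9.5672

9.5672


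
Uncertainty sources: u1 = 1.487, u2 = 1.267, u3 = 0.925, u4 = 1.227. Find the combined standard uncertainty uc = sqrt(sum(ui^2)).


uc = sqrt(1.487^2 + 1.267^2 + 0.925^2 + 1.227^2)
uc = sqrt(6.177612)
uc = 2.4855

2.4855


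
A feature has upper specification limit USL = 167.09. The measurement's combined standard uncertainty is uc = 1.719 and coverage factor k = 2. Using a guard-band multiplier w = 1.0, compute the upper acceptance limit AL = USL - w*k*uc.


U = k * uc = 2 * 1.719 = 3.438
guard band g = w * U = 1.0 * 3.438 = 3.438
AL = USL - g = 167.09 - 3.438
AL = 163.6520

163.6520


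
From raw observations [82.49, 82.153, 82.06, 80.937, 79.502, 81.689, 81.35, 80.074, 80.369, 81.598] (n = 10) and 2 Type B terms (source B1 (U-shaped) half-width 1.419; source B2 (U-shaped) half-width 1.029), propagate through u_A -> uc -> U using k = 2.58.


mean = (82.49 + 82.153 + 82.06 + 80.937 + 79.502 + 81.689 + 81.35 + 80.074 + 80.369 + 81.598) / 10 = 81.2222
s = sqrt(sum((x - mean)^2)/(n-1)) = 0.97967203
u_A = s / sqrt(n) = 0.97967203 / sqrt(10) = 0.3097995
u_B1 = 1.419 / sqrt(2) = 1.0033845
u_B2 = 1.029 / sqrt(2) = 0.72761288
uc = sqrt(0.3097995^2 + 1.0033845^2 + 0.72761288^2) = 1.2775667
U = k * uc = 2.58 * 1.2775667
U = 3.2961

3.2961


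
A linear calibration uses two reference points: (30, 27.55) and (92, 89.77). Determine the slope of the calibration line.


slope = (y2 - y1) / (x2 - x1)
= (89.77 - 27.55) / (92 - 30)
= 62.2200 / 62
= 1.0035

1.0035


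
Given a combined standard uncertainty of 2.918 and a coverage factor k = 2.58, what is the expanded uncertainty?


U = k * uc
U = 2.58 * 2.918
U = 7.5284

7.5284


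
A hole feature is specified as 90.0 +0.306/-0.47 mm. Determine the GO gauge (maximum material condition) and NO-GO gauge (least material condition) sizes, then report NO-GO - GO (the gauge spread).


GO = nominal - lower_tol (smallest hole = maximum material condition)
GO = 90.0 - 0.47 = 89.53
NO-GO = nominal + upper_tol (largest hole = least material condition)
NO-GO = 90.0 + 0.306 = 90.306
spread = NO-GO - GO = 90.306 - 89.53 = 0.7760

0.7760


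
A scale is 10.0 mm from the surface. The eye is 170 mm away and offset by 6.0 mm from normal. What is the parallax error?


error = h * offset / d
= 10.0 * 6.0 / 170
= 0.3529

0.3529


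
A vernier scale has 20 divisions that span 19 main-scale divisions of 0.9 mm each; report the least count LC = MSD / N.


LC = MSD / n_div
= 0.9 / 20
= 0.0450

0.0450


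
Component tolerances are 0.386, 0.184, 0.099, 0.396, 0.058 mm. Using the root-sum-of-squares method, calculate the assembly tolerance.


RSS = sqrt(0.386^2 + 0.184^2 + 0.099^2 + 0.396^2 + 0.058^2)
= sqrt(0.352833)
= 0.5940

0.5940


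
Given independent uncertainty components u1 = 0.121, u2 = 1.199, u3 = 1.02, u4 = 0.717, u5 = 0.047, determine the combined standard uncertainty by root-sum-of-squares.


uc = sqrt(0.121^2 + 1.199^2 + 1.02^2 + 0.717^2 + 0.047^2)
uc = sqrt(3.00894)
uc = 1.7346

1.7346


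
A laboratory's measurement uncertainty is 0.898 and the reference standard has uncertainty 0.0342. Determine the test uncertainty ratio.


TUR = u_lab / u_ref
= 0.898 / 0.0342
= 26.2573

26.2573


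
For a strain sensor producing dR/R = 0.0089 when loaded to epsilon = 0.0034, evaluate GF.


GF = (dR/R) / epsilon
= 0.0089 / 0.0034
= 2.6176

2.6176


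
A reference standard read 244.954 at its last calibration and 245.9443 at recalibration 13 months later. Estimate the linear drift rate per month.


rate = (v2 - v1) / months
= (245.9443 - 244.954) / 13
= 0.9903 / 13
= 0.0762

0.0762


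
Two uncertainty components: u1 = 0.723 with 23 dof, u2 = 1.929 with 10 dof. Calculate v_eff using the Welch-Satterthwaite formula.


uc = sqrt(u1^2 + u2^2) = sqrt(0.723^2 + 1.929^2) = 2.0600413
v_eff = uc^4 / (u1^4/v1 + u2^4/v2)
= 2.0600413^4 / (0.723^4/23 + 1.929^4/10)
= 18.009585 / 1.3964949
v_eff = 12.8963

12.8963


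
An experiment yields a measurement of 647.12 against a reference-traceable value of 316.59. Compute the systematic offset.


Systematic error = measured - true
= 647.12 - 316.59
= 330.5300

330.5300


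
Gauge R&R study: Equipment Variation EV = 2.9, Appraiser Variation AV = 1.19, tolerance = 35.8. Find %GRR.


GRR = sqrt(EV^2 + AV^2) = sqrt(2.9^2 + 1.19^2) = 3.1346611
%GRR = GRR / tol * 100 = 3.1346611 / 35.8 * 100
%GRR = 8.7560

8.7560


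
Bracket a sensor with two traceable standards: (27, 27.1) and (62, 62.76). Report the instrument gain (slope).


slope = (y2 - y1) / (x2 - x1)
= (62.76 - 27.1) / (62 - 27)
= 35.6600 / 35
= 1.0189

1.0189


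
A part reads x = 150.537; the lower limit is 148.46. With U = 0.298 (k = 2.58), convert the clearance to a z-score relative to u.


u = U / k = 0.298 / 2.58 = 0.11550388
margin = |LSL - x| = |148.46 - 150.537| = 2.077
z = margin / u = 2.077 / 0.11550388
z = 17.9821

17.9821


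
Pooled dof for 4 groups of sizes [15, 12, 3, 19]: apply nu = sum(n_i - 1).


nu = sum_i (n_i - 1)
nu = ((15 - 1) + (12 - 1) + (3 - 1) + (19 - 1))
nu = 14 + 11 + 2 + 18
nu = 45

45


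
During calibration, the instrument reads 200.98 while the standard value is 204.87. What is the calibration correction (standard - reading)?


Correction = standard - reading
= 204.87 - 200.98
= 3.8900

3.8900


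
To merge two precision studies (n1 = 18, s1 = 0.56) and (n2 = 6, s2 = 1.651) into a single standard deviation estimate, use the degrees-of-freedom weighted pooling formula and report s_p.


s_p = sqrt(((n1-1)*s1^2 + (n2-1)*s2^2) / (n1+n2-2))
numerator = (18-1)*0.56^2 + (6-1)*1.651^2 = 5.3312 + 13.629005 = 18.960205
denominator = 18 + 6 - 2 = 22
s_p^2 = 18.960205 / 22 = 0.8618275
s_p = sqrt(0.8618275) = 0.9283

0.9283


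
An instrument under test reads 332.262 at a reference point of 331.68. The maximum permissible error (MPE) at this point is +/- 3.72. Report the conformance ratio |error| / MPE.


e = indication - reference = 332.262 - 331.68 = 0.5820
|e| = 0.5820
ratio = |e| / MPE = 0.5820 / 3.72
ratio = 0.1565

0.1565


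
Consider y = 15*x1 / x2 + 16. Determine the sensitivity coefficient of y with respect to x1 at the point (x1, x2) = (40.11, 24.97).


y = 15*x1 / x2 + 16
dy/dx1 = 15/x2
Evaluate at x2 = 24.97: c1 = 15 / 24.97
c1 = 0.6007

0.6007


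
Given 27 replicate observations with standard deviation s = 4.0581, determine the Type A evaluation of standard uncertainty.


u_A = s / sqrt(n)
u_A = 4.0581 / sqrt(27)
u_A = 4.0581 / 5.1961524
u_A = 0.7810

0.7810


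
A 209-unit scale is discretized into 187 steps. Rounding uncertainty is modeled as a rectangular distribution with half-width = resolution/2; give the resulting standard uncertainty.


resolution = range / divisions
resolution = 209 / 187 = 1.1176471
u_res = resolution / (2*sqrt(3))
u_res = 1.1176471 / 3.4641016
u_res = 0.3226

0.3226


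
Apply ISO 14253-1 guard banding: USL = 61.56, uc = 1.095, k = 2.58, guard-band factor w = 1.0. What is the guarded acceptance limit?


U = k * uc = 2.58 * 1.095 = 2.8251
guard band g = w * U = 1.0 * 2.8251 = 2.8251
AL = USL - g = 61.56 - 2.8251
AL = 58.7349

58.7349


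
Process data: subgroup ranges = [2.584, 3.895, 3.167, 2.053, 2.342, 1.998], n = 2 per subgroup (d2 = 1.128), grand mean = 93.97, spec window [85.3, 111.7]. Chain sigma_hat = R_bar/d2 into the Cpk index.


R_bar = (2.584 + 3.895 + 3.167 + 2.053 + 2.342 + 1.998) / 6 = 2.6731667
sigma = R_bar / d2 = 2.6731667 / 1.128 = 2.3698286
Cp = (USL - LSL)/(6*sigma) = (111.7 - 85.3)/(6*2.3698286) = 1.8567
Cpu = (111.7 - 93.97)/(3*2.3698286) = 2.4939
Cpl = (93.97 - 85.3)/(3*2.3698286) = 1.2195
Cpk = min(Cpu, Cpl) = 1.2195

1.2195


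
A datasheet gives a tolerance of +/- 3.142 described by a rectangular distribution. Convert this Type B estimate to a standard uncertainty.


u_B = half_width / sqrt(3)
u_B = 3.142 / 1.7320508
u_B = 1.8140

1.8140


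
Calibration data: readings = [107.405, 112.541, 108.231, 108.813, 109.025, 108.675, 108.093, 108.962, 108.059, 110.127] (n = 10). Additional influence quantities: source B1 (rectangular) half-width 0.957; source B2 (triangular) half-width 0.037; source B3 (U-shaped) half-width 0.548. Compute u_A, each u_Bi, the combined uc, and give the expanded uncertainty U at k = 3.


mean = (107.405 + 112.541 + 108.231 + 108.813 + 109.025 + 108.675 + 108.093 + 108.962 + 108.059 + 110.127) / 10 = 108.9931
s = sqrt(sum((x - mean)^2)/(n-1)) = 1.445088
u_A = s / sqrt(n) = 1.445088 / sqrt(10) = 0.45697695
u_B1 = 0.957 / sqrt(3) = 0.55252421
u_B2 = 0.037 / sqrt(6) = 0.015105187
u_B3 = 0.548 / sqrt(2) = 0.38749452
uc = sqrt(0.45697695^2 + 0.55252421^2 + 0.015105187^2 + 0.38749452^2) = 0.81516324
U = k * uc = 3 * 0.81516324
U = 2.4455

2.4455


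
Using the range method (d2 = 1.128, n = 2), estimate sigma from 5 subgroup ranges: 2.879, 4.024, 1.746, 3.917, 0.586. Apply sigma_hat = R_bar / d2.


R_bar = (2.879 + 4.024 + 1.746 + 3.917 + 0.586) / 5
R_bar = 13.152 / 5 = 2.6304
sigma_hat = R_bar / d2 = 2.6304 / 1.128 = 2.3319

2.3319


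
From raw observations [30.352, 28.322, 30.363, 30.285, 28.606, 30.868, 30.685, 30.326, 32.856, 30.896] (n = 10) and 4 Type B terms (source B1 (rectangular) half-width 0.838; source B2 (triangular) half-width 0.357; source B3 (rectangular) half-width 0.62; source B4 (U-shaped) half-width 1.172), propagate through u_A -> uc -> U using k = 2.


mean = (30.352 + 28.322 + 30.363 + 30.285 + 28.606 + 30.868 + 30.685 + 30.326 + 32.856 + 30.896) / 10 = 30.3559
s = sqrt(sum((x - mean)^2)/(n-1)) = 1.2524486
u_A = s / sqrt(n) = 1.2524486 / sqrt(10) = 0.39605902
u_B1 = 0.838 / sqrt(3) = 0.48381953
u_B2 = 0.357 / sqrt(6) = 0.14574464
u_B3 = 0.62 / sqrt(3) = 0.35795717
u_B4 = 1.172 / sqrt(2) = 0.82872915
uc = sqrt(0.39605902^2 + 0.48381953^2 + 0.14574464^2 + 0.35795717^2 + 0.82872915^2) = 1.1077504
U = k * uc = 2 * 1.1077504
U = 2.2155

2.2155


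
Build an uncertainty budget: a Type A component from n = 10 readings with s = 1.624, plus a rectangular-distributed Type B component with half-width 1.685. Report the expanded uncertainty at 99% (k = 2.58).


u_A = s / sqrt(n) = 1.624 / sqrt(10) = 0.51355389
u_B = half_width / sqrt(3) = 1.685 / sqrt(3) = 0.9728352
uc = sqrt(u_A^2 + u_B^2) = sqrt(0.51355389^2 + 0.9728352^2) = 1.1000663
U = k * uc = 2.58 * 1.1000663
U = 2.8382

2.8382


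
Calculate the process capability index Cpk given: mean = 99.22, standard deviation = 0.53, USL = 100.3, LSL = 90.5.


Cpu = (USL - mean) / (3*sigma) = (100.3 - 99.22) / (3*0.53) = 0.6792
Cpl = (mean - LSL) / (3*sigma) = (99.22 - 90.5) / (3*0.53) = 5.4843
Cpk = min(Cpu, Cpl) = 0.6792

0.6792


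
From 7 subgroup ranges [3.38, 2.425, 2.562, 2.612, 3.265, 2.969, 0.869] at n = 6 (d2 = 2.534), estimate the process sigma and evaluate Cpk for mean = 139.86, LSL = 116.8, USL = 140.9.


R_bar = (3.38 + 2.425 + 2.562 + 2.612 + 3.265 + 2.969 + 0.869) / 7 = 2.5831429
sigma = R_bar / d2 = 2.5831429 / 2.534 = 1.0193934
Cp = (USL - LSL)/(6*sigma) = (140.9 - 116.8)/(6*1.0193934) = 3.9403
Cpu = (140.9 - 139.86)/(3*1.0193934) = 0.3401
Cpl = (139.86 - 116.8)/(3*1.0193934) = 7.5404
Cpk = min(Cpu, Cpl) = 0.3401

0.3401


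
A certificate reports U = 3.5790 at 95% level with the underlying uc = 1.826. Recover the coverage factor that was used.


k = U / uc
k = 3.5790 / 1.826
k = 1.96

1.96


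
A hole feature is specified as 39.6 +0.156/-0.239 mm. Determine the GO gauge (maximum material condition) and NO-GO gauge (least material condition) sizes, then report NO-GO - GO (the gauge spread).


GO = nominal - lower_tol (smallest hole = maximum material condition)
GO = 39.6 - 0.239 = 39.361
NO-GO = nominal + upper_tol (largest hole = least material condition)
NO-GO = 39.6 + 0.156 = 39.756
spread = NO-GO - GO = 39.756 - 39.361 = 0.3950

0.3950


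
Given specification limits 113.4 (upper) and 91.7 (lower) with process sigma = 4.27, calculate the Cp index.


Cp = (USL - LSL) / (6 * sigma)
= (113.4 - 91.7) / (6 * 4.27)
= 21.7000 / 25.6200
= 0.8470

0.8470


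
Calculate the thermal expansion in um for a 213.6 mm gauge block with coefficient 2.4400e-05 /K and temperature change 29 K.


dL = L * alpha * dT
= 213.6 * 2.4400e-05 * 29
= 0.1511434 mm
dL_um = 0.1511434 * 1000 = 151.1434 um

151.1434


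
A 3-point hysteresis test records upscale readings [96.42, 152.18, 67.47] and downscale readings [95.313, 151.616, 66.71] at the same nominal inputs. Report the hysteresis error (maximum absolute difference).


|96.42 - 95.313| = 1.1070
|152.18 - 151.616| = 0.5640
|67.47 - 66.71| = 0.7600
hysteresis = max(diffs) = 1.1070

1.1070


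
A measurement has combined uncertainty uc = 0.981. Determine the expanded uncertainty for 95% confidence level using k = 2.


U = k * uc
U = 2 * 0.981
U = 1.9620

1.9620


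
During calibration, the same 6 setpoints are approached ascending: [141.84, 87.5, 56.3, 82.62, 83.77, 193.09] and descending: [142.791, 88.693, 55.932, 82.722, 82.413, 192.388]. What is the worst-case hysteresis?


|141.84 - 142.791| = 0.9510
|87.5 - 88.693| = 1.1930
|56.3 - 55.932| = 0.3680
|82.62 - 82.722| = 0.1020
|83.77 - 82.413| = 1.3570
|193.09 - 192.388| = 0.7020
hysteresis = max(diffs) = 1.3570

1.3570


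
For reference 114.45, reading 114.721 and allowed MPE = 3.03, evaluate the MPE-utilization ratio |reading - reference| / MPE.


e = indication - reference = 114.721 - 114.45 = 0.2710
|e| = 0.2710
ratio = |e| / MPE = 0.2710 / 3.03
ratio = 0.0894

0.0894


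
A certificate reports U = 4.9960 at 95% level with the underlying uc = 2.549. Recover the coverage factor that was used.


k = U / uc
k = 4.9960 / 2.549
k = 1.96

1.96


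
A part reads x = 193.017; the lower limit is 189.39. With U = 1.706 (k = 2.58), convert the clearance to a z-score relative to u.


u = U / k = 1.706 / 2.58 = 0.66124031
margin = |LSL - x| = |189.39 - 193.017| = 3.627
z = margin / u = 3.627 / 0.66124031
z = 5.4851

5.4851


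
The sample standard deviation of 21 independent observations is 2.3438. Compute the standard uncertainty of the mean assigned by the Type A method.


u_A = s / sqrt(n)
u_A = 2.3438 / sqrt(21)
u_A = 2.3438 / 4.5825757
u_A = 0.5115

0.5115


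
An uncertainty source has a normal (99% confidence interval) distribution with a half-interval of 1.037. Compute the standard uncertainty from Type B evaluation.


u_B = half_width / 2.576
u_B = 1.037 / 2.576
u_B = 0.4026

0.4026


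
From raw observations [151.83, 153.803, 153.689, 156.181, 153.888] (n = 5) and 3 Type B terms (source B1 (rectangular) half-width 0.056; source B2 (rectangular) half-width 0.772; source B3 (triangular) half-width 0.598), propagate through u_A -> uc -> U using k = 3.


mean = (151.83 + 153.803 + 153.689 + 156.181 + 153.888) / 5 = 153.8782
s = sqrt(sum((x - mean)^2)/(n-1)) = 1.5443088
u_A = s / sqrt(n) = 1.5443088 / sqrt(5) = 0.69063589
u_B1 = 0.056 / sqrt(3) = 0.032331615
u_B2 = 0.772 / sqrt(3) = 0.44571441
u_B3 = 0.598 / sqrt(6) = 0.24413248
uc = sqrt(0.69063589^2 + 0.032331615^2 + 0.44571441^2 + 0.24413248^2) = 0.85807067
U = k * uc = 3 * 0.85807067
U = 2.5742

2.5742


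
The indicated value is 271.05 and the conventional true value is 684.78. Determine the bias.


Systematic error = measured - true
= 271.05 - 684.78
= -413.7300

-413.7300


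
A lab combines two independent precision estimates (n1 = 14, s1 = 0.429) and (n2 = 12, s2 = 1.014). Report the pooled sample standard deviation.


s_p = sqrt(((n1-1)*s1^2 + (n2-1)*s2^2) / (n1+n2-2))
numerator = (14-1)*0.429^2 + (12-1)*1.014^2 = 2.392533 + 11.310156 = 13.702689
denominator = 14 + 12 - 2 = 24
s_p^2 = 13.702689 / 24 = 0.57094537
s_p = sqrt(0.57094537) = 0.7556

0.7556


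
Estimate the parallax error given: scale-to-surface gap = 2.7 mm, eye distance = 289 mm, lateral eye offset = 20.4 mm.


error = h * offset / d
= 2.7 * 20.4 / 289
= 0.1906

0.1906


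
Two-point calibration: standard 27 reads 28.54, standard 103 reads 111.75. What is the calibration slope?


slope = (y2 - y1) / (x2 - x1)
= (111.75 - 28.54) / (103 - 27)
= 83.2100 / 76
= 1.0949

1.0949


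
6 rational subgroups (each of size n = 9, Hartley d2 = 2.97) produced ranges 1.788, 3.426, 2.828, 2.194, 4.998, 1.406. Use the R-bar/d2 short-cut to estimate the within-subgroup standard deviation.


R_bar = (1.788 + 3.426 + 2.828 + 2.194 + 4.998 + 1.406) / 6
R_bar = 16.64 / 6 = 2.7733333
sigma_hat = R_bar / d2 = 2.7733333 / 2.97 = 0.9338

0.9338


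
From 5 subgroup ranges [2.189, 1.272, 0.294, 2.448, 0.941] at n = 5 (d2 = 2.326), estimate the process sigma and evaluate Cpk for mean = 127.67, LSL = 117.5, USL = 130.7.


R_bar = (2.189 + 1.272 + 0.294 + 2.448 + 0.941) / 5 = 1.4288
sigma = R_bar / d2 = 1.4288 / 2.326 = 0.61427343
Cp = (USL - LSL)/(6*sigma) = (130.7 - 117.5)/(6*0.61427343) = 3.5815
Cpu = (130.7 - 127.67)/(3*0.61427343) = 1.6442
Cpl = (127.67 - 117.5)/(3*0.61427343) = 5.5187
Cpk = min(Cpu, Cpl) = 1.6442

1.6442


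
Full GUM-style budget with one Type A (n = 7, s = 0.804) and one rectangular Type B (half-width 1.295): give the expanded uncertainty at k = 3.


u_A = s / sqrt(n) = 0.804 / sqrt(7) = 0.30388344
u_B = half_width / sqrt(3) = 1.295 / sqrt(3) = 0.7476686
uc = sqrt(u_A^2 + u_B^2) = sqrt(0.30388344^2 + 0.7476686^2) = 0.80706473
U = k * uc = 3 * 0.80706473
U = 2.4212

2.4212


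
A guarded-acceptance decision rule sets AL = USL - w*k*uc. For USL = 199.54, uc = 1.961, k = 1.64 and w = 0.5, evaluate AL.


U = k * uc = 1.64 * 1.961 = 3.21604
guard band g = w * U = 0.5 * 3.21604 = 1.60802
AL = USL - g = 199.54 - 1.60802
AL = 197.9320

197.9320


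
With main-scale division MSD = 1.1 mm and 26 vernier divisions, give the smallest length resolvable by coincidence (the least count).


LC = MSD / n_div
= 1.1 / 26
= 0.0423

0.0423


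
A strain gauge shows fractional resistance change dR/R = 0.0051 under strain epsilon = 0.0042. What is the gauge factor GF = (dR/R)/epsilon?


GF = (dR/R) / epsilon
= 0.0051 / 0.0042
= 1.2143

1.2143
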